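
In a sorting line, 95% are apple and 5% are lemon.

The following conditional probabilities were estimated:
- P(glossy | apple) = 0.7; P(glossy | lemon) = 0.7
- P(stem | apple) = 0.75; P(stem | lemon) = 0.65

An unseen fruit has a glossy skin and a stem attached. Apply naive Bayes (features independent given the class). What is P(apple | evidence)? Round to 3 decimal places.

apple: 0.95 × 0.7 × 0.75 = 0.49875
lemon: 0.05 × 0.7 × 0.65 = 0.02275
P(apple | x) = 0.49875 / 0.5215 ≈ 0.956

0.956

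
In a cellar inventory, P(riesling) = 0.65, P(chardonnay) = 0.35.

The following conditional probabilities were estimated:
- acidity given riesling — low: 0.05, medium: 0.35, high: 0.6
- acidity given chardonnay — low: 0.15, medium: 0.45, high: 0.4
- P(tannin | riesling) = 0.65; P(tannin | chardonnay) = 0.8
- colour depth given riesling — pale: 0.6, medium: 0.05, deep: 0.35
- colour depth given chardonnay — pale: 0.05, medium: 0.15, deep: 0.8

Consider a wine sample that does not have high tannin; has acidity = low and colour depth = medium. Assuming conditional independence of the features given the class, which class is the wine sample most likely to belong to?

chardonnay

riesling: 0.65 × 0.05 × (1−0.65) × 0.05 = 0.00056875
chardonnay: 0.35 × 0.15 × (1−0.8) × 0.15 = 0.001575
Highest score → chardonnay.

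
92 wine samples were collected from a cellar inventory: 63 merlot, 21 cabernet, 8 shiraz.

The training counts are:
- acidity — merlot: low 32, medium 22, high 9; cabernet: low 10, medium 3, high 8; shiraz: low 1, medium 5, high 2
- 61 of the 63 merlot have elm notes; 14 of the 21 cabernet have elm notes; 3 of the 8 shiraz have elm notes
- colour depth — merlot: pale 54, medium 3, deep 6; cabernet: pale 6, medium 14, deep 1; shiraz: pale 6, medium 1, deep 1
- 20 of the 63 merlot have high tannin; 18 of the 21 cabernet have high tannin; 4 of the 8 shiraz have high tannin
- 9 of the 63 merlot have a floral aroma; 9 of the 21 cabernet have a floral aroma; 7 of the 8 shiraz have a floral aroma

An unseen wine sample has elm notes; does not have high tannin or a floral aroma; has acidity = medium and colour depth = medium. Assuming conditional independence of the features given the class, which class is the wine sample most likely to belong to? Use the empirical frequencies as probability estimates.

merlot

merlot: (63/92) × (22/63) × (61/63) × (3/63) × (43/63) × (54/63) ≈ 0.00645039
cabernet: (21/92) × (3/21) × (14/21) × (14/21) × (3/21) × (12/21) ≈ 0.00118308
shiraz: (8/92) × (5/8) × (3/8) × (1/8) × (4/8) × (1/8) ≈ 0.000159222
Highest score → merlot.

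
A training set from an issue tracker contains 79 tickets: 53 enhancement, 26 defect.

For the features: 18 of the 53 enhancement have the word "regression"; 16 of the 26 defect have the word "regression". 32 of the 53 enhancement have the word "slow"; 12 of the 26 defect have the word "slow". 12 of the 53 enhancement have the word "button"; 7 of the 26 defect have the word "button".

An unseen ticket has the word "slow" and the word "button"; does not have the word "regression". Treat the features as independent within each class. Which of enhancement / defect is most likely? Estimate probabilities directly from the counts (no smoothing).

enhancement

enhancement: (53/79) × (35/53) × (32/53) × (12/53) ≈ 0.0605648
defect: (26/79) × (10/26) × (12/26) × (7/26) ≈ 0.0157292
Highest score → enhancement.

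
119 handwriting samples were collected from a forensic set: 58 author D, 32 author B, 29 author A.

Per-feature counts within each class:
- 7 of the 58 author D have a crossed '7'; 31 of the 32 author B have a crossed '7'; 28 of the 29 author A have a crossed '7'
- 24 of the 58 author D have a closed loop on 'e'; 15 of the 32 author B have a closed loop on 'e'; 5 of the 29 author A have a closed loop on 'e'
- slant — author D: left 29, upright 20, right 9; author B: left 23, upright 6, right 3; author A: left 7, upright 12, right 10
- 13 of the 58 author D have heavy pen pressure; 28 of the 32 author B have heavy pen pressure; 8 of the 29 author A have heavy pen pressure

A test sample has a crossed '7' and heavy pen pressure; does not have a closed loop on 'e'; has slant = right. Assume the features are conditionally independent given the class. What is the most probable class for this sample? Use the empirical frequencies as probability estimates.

author A

author D: (58/119) × (7/58) × (34/58) × (9/58) × (13/58) ≈ 0.00119931
author B: (32/119) × (31/32) × (17/32) × (3/32) × (28/32) = 0.0113525390625
author A: (29/119) × (28/29) × (24/29) × (10/29) × (8/29) ≈ 0.0185233
Highest score → author A.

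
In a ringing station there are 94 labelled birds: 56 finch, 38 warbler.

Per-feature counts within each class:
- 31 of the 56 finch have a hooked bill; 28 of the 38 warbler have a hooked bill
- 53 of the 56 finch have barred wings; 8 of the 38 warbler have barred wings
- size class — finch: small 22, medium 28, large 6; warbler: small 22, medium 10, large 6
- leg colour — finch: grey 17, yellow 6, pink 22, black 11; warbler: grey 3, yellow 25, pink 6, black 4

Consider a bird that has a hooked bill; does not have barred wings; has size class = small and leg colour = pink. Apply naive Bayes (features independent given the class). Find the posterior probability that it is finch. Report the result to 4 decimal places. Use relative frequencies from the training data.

finch: (56/94) × (31/56) × (3/56) × (22/56) × (22/56) ≈ 0.00272669
warbler: (38/94) × (28/38) × (30/38) × (22/38) × (6/38) ≈ 0.0214968
P(finch | x) = 0.00272669 / 0.02422349 ≈ 0.1126

0.1126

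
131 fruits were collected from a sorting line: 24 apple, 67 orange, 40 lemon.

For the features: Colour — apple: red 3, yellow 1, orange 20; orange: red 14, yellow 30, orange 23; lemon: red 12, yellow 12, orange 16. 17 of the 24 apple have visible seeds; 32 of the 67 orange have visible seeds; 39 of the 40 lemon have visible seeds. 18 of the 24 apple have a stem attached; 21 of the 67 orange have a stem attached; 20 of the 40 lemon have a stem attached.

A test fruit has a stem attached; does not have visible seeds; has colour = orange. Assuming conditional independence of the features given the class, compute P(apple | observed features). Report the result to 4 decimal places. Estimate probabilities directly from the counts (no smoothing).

apple: (24/131) × (20/24) × (7/24) × (18/24) ≈ 0.0333969
orange: (67/131) × (23/67) × (35/67) × (21/67) ≈ 0.0287471
lemon: (40/131) × (16/40) × (1/40) × (20/40) ≈ 0.00152672
P(apple | x) = 0.0333969 / 0.06367072 ≈ 0.5245

0.5245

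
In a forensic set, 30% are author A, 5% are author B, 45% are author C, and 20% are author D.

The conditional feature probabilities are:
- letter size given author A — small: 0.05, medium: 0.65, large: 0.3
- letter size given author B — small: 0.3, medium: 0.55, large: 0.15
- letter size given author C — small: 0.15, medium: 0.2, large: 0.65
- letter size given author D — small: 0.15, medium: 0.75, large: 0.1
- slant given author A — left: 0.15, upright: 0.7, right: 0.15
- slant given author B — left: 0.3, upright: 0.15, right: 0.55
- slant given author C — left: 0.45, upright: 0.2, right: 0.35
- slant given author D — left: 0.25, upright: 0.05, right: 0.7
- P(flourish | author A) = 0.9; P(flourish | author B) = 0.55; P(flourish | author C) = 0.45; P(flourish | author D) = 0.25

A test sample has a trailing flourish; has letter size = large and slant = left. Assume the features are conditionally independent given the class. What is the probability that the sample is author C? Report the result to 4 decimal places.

0.8018

author A: 0.3 × 0.3 × 0.15 × 0.9 = 0.01215
author B: 0.05 × 0.15 × 0.3 × 0.55 = 0.0012375
author C: 0.45 × 0.65 × 0.45 × 0.45 = 0.05923125
author D: 0.2 × 0.1 × 0.25 × 0.25 = 0.00125
P(author C | x) = 0.05923125 / 0.07386875 ≈ 0.8018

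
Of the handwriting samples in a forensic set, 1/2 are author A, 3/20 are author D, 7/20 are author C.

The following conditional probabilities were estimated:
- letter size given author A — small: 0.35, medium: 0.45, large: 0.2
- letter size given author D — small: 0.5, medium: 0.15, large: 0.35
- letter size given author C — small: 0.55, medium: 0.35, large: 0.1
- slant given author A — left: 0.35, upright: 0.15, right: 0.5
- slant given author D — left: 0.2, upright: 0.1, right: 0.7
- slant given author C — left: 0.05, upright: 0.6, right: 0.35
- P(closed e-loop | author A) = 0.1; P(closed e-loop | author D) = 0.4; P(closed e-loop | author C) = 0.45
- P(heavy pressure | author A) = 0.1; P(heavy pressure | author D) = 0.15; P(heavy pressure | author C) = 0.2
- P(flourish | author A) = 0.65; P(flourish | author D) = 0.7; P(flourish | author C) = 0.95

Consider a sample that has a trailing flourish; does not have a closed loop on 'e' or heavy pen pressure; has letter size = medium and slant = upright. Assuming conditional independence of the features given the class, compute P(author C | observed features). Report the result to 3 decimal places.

author A: 0.5 × 0.45 × 0.15 × (1−0.1) × (1−0.1) × 0.65 = 0.017769375
author D: 0.15 × 0.15 × 0.1 × (1−0.4) × (1−0.15) × 0.7 = 0.00080325
author C: 0.35 × 0.35 × 0.6 × (1−0.45) × (1−0.2) × 0.95 = 0.030723
P(author C | x) = 0.030723 / 0.049295625 ≈ 0.623

0.623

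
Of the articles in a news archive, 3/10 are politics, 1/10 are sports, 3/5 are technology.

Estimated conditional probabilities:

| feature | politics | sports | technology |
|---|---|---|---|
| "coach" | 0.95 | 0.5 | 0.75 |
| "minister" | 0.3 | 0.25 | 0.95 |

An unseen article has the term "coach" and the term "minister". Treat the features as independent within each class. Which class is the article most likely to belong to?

technology

politics: 0.3 × 0.95 × 0.3 = 0.0855
sports: 0.1 × 0.5 × 0.25 = 0.0125
technology: 0.6 × 0.75 × 0.95 = 0.4275
Highest score → technology.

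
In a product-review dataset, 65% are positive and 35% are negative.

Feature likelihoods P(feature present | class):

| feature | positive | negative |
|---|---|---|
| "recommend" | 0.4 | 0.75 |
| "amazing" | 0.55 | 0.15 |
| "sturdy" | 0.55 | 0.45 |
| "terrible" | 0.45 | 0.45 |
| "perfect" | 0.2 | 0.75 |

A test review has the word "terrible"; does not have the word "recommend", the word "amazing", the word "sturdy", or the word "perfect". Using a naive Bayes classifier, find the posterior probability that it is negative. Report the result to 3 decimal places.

0.139

positive: 0.65 × (1−0.4) × (1−0.55) × (1−0.55) × 0.45 × (1−0.2) = 0.028431
negative: 0.35 × (1−0.75) × (1−0.15) × (1−0.45) × 0.45 × (1−0.75) = 0.004601953125
P(negative | x) = 0.004601953125 / 0.033032953125 ≈ 0.139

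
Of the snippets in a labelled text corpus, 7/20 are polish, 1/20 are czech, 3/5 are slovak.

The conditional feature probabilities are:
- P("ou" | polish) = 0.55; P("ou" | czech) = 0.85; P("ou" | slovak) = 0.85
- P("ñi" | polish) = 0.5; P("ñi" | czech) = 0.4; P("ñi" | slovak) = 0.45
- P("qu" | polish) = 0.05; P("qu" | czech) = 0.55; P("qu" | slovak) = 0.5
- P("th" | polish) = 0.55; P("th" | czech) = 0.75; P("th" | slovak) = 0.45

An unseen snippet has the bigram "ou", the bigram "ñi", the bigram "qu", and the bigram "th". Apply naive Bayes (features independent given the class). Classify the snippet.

polish: 0.35 × 0.55 × 0.5 × 0.05 × 0.55 = 0.002646875
czech: 0.05 × 0.85 × 0.4 × 0.55 × 0.75 = 0.0070125
slovak: 0.6 × 0.85 × 0.45 × 0.5 × 0.45 = 0.0516375
Highest score → slovak.

slovak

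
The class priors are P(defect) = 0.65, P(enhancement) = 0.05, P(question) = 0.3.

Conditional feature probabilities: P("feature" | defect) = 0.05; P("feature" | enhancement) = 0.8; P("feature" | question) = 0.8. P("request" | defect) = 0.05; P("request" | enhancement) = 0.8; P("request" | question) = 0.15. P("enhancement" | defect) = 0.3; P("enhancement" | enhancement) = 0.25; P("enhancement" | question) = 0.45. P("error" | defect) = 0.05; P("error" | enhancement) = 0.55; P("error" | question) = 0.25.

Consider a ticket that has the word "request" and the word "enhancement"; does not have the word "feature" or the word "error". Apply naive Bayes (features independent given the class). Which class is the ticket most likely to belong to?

defect

defect: 0.65 × (1−0.05) × 0.05 × 0.3 × (1−0.05) = 0.008799375
enhancement: 0.05 × (1−0.8) × 0.8 × 0.25 × (1−0.55) = 0.0009
question: 0.3 × (1−0.8) × 0.15 × 0.45 × (1−0.25) = 0.0030375
Highest score → defect.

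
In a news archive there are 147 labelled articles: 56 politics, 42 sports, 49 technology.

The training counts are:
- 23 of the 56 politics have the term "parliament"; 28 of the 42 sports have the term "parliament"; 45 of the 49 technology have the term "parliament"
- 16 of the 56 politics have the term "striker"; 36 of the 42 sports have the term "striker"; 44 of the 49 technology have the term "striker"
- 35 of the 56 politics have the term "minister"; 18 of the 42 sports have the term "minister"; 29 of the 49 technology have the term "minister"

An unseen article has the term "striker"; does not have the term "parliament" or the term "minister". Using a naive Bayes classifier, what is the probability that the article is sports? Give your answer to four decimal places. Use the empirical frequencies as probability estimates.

0.5782

politics: (56/147) × (33/56) × (16/56) × (21/56) ≈ 0.0240525
sports: (42/147) × (14/42) × (36/42) × (24/42) ≈ 0.0466472
technology: (49/147) × (4/49) × (44/49) × (20/49) ≈ 0.00997317
P(sports | x) = 0.0466472 / 0.08067287 ≈ 0.5782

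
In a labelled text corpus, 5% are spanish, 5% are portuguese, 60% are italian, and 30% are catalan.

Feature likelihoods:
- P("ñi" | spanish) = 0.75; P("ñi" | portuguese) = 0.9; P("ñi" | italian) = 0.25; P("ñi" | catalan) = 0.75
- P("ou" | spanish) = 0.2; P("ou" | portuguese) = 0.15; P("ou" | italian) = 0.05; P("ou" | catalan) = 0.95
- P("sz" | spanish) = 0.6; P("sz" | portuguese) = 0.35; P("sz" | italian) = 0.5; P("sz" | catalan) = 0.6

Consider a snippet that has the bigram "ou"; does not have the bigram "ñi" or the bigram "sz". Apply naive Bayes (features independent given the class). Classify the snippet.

catalan

spanish: 0.05 × (1−0.75) × 0.2 × (1−0.6) = 0.001
portuguese: 0.05 × (1−0.9) × 0.15 × (1−0.35) = 0.0004875
italian: 0.6 × (1−0.25) × 0.05 × (1−0.5) = 0.01125
catalan: 0.3 × (1−0.75) × 0.95 × (1−0.6) = 0.0285
Highest score → catalan.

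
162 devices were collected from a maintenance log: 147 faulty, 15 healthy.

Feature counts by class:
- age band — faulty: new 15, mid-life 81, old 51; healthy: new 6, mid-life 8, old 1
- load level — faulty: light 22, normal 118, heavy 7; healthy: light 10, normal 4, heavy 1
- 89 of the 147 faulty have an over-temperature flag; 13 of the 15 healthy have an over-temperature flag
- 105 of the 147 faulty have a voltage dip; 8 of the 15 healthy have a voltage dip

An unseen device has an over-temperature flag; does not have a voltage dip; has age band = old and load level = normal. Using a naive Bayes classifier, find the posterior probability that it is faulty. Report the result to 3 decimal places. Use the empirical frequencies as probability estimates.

0.985

faulty: (147/162) × (51/147) × (118/147) × (89/147) × (42/147) ≈ 0.0437144
healthy: (15/162) × (1/15) × (4/15) × (13/15) × (7/15) ≈ 0.000665752
P(faulty | x) = 0.0437144 / 0.044380152 ≈ 0.985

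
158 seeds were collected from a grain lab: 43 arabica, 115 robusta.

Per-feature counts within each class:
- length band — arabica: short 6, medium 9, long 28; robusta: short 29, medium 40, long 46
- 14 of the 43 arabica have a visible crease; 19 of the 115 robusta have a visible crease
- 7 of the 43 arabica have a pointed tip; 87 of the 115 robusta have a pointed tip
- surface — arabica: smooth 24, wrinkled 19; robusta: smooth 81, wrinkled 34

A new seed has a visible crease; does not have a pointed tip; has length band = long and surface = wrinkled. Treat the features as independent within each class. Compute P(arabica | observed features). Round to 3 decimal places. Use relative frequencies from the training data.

0.860

arabica: (43/158) × (28/43) × (14/43) × (36/43) × (19/43) ≈ 0.0213442
robusta: (115/158) × (46/115) × (19/115) × (28/115) × (34/115) ≈ 0.00346256
P(arabica | x) = 0.0213442 / 0.02480676 ≈ 0.860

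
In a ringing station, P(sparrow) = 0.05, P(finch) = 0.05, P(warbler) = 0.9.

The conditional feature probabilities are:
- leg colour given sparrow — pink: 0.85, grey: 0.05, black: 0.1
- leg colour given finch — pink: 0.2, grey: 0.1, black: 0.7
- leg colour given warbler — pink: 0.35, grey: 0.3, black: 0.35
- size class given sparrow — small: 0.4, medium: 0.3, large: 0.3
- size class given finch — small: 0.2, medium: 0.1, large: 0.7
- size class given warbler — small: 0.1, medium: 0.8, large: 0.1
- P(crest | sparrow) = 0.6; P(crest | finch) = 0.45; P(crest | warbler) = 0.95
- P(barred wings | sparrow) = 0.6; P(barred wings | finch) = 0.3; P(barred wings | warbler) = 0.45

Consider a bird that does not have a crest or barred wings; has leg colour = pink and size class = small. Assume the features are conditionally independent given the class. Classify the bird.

sparrow

sparrow: 0.05 × 0.85 × 0.4 × (1−0.6) × (1−0.6) = 0.00272
finch: 0.05 × 0.2 × 0.2 × (1−0.45) × (1−0.3) = 0.00077
warbler: 0.9 × 0.35 × 0.1 × (1−0.95) × (1−0.45) = 0.00086625
Highest score → sparrow.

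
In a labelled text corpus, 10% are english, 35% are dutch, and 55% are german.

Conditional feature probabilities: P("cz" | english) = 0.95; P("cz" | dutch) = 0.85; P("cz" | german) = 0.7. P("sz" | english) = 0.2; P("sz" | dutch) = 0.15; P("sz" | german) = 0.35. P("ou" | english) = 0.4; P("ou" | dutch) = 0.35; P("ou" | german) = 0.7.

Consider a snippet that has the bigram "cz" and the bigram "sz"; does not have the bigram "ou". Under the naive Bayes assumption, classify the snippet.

english: 0.1 × 0.95 × 0.2 × (1−0.4) = 0.0114
dutch: 0.35 × 0.85 × 0.15 × (1−0.35) = 0.02900625
german: 0.55 × 0.7 × 0.35 × (1−0.7) = 0.040425
Highest score → german.

german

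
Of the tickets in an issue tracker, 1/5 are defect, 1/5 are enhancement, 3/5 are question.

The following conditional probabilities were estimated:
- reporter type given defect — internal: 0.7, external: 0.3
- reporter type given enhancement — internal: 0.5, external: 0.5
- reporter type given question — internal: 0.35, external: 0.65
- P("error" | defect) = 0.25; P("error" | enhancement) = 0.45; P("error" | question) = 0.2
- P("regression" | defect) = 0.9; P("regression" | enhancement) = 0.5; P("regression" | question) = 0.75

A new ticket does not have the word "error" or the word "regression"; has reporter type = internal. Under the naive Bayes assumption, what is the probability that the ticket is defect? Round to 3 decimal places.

defect: 0.2 × 0.7 × (1−0.25) × (1−0.9) = 0.0105
enhancement: 0.2 × 0.5 × (1−0.45) × (1−0.5) = 0.0275
question: 0.6 × 0.35 × (1−0.2) × (1−0.75) = 0.042
P(defect | x) = 0.0105 / 0.08 ≈ 0.131

0.131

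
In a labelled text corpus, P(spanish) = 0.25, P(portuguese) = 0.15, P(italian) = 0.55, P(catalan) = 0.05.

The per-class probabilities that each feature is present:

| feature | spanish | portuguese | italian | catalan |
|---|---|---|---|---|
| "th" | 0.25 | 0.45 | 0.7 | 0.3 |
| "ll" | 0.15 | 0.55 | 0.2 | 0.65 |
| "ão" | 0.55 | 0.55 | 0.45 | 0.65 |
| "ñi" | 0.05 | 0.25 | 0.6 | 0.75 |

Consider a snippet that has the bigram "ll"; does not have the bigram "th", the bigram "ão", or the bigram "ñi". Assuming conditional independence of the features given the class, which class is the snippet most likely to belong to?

portuguese

spanish: 0.25 × (1−0.25) × 0.15 × (1−0.55) × (1−0.05) = 0.0120234375
portuguese: 0.15 × (1−0.45) × 0.55 × (1−0.55) × (1−0.25) = 0.0153140625
italian: 0.55 × (1−0.7) × 0.2 × (1−0.45) × (1−0.6) = 0.00726
catalan: 0.05 × (1−0.3) × 0.65 × (1−0.65) × (1−0.75) = 0.001990625
Highest score → portuguese.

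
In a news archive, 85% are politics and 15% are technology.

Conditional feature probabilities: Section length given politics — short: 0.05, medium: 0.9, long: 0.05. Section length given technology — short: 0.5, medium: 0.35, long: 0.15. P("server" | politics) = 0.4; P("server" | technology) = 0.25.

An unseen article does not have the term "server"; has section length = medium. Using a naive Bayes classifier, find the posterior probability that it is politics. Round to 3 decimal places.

0.921

politics: 0.85 × 0.9 × (1−0.4) = 0.459
technology: 0.15 × 0.35 × (1−0.25) = 0.039375
P(politics | x) = 0.459 / 0.498375 ≈ 0.921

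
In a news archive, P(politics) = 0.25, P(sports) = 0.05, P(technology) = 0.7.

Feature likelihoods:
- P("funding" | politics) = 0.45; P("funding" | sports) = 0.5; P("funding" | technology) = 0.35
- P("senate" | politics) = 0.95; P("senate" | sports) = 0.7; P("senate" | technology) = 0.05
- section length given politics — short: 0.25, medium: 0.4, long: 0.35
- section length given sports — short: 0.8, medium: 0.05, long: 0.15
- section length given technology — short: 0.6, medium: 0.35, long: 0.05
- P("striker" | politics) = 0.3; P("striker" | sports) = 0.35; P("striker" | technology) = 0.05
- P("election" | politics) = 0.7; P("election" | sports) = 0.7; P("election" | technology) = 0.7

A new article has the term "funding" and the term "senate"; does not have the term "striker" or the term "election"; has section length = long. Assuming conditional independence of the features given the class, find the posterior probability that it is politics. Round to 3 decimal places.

0.920

politics: 0.25 × 0.45 × 0.95 × 0.35 × (1−0.3) × (1−0.7) = 0.0078553125
sports: 0.05 × 0.5 × 0.7 × 0.15 × (1−0.35) × (1−0.7) = 0.000511875
technology: 0.7 × 0.35 × 0.05 × 0.05 × (1−0.05) × (1−0.7) = 0.0001745625
P(politics | x) = 0.0078553125 / 0.00854175 ≈ 0.920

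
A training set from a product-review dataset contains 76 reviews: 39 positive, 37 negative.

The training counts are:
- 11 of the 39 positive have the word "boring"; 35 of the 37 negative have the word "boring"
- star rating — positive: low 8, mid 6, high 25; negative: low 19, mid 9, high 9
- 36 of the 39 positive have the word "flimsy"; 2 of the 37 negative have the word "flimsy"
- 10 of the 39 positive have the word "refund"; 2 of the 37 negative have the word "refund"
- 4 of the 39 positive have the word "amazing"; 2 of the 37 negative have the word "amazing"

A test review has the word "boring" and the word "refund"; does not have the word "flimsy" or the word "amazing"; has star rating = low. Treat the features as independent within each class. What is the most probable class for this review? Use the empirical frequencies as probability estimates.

negative

positive: (39/76) × (11/39) × (8/39) × (3/39) × (10/39) × (35/39) ≈ 0.000525533
negative: (37/76) × (35/37) × (19/37) × (35/37) × (2/37) × (35/37) ≈ 0.0114385
Highest score → negative.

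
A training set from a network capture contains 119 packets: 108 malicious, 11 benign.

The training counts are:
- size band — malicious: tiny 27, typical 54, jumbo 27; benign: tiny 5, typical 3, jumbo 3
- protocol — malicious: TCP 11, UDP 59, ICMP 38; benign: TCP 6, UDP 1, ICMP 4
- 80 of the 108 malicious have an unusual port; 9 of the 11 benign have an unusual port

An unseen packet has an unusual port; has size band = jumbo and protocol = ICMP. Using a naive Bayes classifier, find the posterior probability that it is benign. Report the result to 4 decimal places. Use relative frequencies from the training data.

malicious: (108/119) × (27/108) × (38/108) × (80/108) ≈ 0.0591348
benign: (11/119) × (3/11) × (4/11) × (9/11) ≈ 0.00750052
P(benign | x) = 0.00750052 / 0.06663532 ≈ 0.1126

0.1126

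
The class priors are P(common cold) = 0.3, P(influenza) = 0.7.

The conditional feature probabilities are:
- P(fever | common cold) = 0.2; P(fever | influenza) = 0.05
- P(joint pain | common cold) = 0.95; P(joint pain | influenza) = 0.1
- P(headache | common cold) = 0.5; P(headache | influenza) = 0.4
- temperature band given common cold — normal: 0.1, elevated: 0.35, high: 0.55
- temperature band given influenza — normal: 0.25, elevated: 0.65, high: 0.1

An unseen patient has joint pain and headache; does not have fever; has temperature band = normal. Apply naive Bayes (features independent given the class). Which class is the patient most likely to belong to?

common cold

common cold: 0.3 × (1−0.2) × 0.95 × 0.5 × 0.1 = 0.0114
influenza: 0.7 × (1−0.05) × 0.1 × 0.4 × 0.25 = 0.00665
Highest score → common cold.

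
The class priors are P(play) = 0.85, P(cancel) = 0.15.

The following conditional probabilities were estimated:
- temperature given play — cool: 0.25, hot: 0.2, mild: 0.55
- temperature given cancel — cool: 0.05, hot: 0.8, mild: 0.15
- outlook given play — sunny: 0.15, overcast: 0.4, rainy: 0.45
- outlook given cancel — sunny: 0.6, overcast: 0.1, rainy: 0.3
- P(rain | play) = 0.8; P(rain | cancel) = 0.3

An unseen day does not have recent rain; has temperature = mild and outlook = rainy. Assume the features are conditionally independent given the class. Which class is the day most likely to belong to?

play

play: 0.85 × 0.55 × 0.45 × (1−0.8) = 0.042075
cancel: 0.15 × 0.15 × 0.3 × (1−0.3) = 0.004725
Highest score → play.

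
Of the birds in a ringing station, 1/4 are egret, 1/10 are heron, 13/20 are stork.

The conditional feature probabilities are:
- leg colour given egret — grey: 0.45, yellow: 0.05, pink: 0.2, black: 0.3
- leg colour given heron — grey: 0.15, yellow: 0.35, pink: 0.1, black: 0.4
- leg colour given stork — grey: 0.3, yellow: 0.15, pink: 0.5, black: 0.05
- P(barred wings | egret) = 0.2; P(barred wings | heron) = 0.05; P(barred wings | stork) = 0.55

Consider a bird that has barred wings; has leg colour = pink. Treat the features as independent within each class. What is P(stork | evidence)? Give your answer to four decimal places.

0.9445

egret: 0.25 × 0.2 × 0.2 = 0.01
heron: 0.1 × 0.1 × 0.05 = 0.0005
stork: 0.65 × 0.5 × 0.55 = 0.17875
P(stork | x) = 0.17875 / 0.18925 ≈ 0.9445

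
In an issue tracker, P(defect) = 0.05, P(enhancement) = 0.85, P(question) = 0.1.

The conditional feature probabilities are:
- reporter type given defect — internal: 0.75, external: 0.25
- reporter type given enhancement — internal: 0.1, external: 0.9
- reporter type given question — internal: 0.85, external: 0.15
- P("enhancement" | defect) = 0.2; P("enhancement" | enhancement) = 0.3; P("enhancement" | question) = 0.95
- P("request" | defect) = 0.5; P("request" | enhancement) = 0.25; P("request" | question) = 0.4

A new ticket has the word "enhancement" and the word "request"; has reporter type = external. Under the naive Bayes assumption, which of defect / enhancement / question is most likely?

defect: 0.05 × 0.25 × 0.2 × 0.5 = 0.00125
enhancement: 0.85 × 0.9 × 0.3 × 0.25 = 0.057375
question: 0.1 × 0.15 × 0.95 × 0.4 = 0.0057
Highest score → enhancement.

enhancement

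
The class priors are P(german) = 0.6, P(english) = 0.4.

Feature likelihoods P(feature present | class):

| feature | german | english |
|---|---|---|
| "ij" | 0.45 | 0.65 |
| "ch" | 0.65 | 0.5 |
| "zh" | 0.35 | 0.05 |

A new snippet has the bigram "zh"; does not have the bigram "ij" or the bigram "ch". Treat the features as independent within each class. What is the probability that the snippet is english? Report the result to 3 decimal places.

0.080

german: 0.6 × (1−0.45) × (1−0.65) × 0.35 = 0.040425
english: 0.4 × (1−0.65) × (1−0.5) × 0.05 = 0.0035
P(english | x) = 0.0035 / 0.043925 ≈ 0.080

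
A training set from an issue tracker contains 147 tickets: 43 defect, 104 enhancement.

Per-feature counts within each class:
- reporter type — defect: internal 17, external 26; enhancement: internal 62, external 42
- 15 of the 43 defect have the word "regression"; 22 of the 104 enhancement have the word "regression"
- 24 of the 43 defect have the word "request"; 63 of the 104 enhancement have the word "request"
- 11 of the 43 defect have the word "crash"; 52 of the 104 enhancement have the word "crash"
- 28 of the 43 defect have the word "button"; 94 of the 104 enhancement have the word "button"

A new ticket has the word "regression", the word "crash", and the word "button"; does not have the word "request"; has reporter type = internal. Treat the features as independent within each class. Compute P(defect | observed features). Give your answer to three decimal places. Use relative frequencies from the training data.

0.157

defect: (43/147) × (17/43) × (15/43) × (19/43) × (11/43) × (28/43) ≈ 0.00296929
enhancement: (104/147) × (62/104) × (22/104) × (41/104) × (52/104) × (94/104) ≈ 0.0158957
P(defect | x) = 0.00296929 / 0.01886499 ≈ 0.157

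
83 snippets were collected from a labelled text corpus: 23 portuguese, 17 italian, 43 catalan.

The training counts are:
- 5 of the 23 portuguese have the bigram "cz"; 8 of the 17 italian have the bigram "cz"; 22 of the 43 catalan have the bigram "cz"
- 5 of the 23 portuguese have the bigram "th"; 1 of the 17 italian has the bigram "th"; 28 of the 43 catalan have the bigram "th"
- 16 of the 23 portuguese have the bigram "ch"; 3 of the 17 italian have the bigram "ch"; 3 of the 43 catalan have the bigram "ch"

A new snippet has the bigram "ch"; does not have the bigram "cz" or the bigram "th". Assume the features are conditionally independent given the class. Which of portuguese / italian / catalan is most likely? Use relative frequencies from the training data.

portuguese

portuguese: (23/83) × (18/23) × (18/23) × (16/23) ≈ 0.118068
italian: (17/83) × (9/17) × (16/17) × (3/17) ≈ 0.0180098
catalan: (43/83) × (21/43) × (15/43) × (3/43) ≈ 0.00615768
Highest score → portuguese.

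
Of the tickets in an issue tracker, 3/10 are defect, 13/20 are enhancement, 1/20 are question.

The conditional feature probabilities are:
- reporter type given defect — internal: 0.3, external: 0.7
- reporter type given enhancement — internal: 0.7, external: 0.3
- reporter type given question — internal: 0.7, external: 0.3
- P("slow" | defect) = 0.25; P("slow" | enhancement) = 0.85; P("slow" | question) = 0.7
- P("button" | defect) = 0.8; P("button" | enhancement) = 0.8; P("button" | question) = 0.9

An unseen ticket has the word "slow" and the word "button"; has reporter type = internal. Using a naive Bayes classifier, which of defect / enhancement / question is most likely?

enhancement

defect: 0.3 × 0.3 × 0.25 × 0.8 = 0.018
enhancement: 0.65 × 0.7 × 0.85 × 0.8 = 0.3094
question: 0.05 × 0.7 × 0.7 × 0.9 = 0.02205
Highest score → enhancement.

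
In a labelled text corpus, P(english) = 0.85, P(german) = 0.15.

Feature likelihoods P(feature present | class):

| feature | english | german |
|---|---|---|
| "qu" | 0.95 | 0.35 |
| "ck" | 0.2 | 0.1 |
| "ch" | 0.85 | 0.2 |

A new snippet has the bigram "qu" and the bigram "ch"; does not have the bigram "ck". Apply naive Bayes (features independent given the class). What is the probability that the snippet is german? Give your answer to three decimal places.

english: 0.85 × 0.95 × (1−0.2) × 0.85 = 0.5491
german: 0.15 × 0.35 × (1−0.1) × 0.2 = 0.00945
P(german | x) = 0.00945 / 0.55855 ≈ 0.017

0.017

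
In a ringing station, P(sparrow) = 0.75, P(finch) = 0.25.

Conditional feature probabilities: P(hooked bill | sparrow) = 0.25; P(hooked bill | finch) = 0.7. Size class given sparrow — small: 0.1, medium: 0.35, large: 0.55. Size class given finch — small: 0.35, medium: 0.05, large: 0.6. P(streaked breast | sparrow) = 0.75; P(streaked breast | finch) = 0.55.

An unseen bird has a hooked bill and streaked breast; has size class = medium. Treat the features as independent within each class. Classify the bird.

sparrow: 0.75 × 0.25 × 0.35 × 0.75 = 0.04921875
finch: 0.25 × 0.7 × 0.05 × 0.55 = 0.0048125
Highest score → sparrow.

sparrow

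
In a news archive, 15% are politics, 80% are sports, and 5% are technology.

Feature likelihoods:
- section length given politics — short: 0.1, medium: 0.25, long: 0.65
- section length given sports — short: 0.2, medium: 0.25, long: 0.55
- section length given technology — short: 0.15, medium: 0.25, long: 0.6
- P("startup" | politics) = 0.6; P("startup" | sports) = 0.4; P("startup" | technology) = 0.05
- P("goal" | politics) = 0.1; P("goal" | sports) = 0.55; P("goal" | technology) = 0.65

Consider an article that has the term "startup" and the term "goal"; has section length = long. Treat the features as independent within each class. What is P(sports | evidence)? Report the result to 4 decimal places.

0.9341

politics: 0.15 × 0.65 × 0.6 × 0.1 = 0.00585
sports: 0.8 × 0.55 × 0.4 × 0.55 = 0.0968
technology: 0.05 × 0.6 × 0.05 × 0.65 = 0.000975
P(sports | x) = 0.0968 / 0.103625 ≈ 0.9341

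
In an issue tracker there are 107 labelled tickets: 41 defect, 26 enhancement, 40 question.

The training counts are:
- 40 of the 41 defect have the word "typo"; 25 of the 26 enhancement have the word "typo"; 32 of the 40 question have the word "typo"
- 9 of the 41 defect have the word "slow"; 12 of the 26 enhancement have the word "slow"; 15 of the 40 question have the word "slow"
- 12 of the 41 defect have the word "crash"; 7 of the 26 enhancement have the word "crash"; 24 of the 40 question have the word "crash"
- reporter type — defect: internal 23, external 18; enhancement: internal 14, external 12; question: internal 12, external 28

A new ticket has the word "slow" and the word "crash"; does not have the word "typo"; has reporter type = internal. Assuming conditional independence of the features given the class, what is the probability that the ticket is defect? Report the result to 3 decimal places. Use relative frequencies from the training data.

0.056

defect: (41/107) × (1/41) × (9/41) × (12/41) × (23/41) ≈ 0.000336834
enhancement: (26/107) × (1/26) × (12/26) × (7/26) × (14/26) ≈ 0.000625322
question: (40/107) × (8/40) × (15/40) × (24/40) × (12/40) ≈ 0.00504673
P(defect | x) = 0.000336834 / 0.006008886 ≈ 0.056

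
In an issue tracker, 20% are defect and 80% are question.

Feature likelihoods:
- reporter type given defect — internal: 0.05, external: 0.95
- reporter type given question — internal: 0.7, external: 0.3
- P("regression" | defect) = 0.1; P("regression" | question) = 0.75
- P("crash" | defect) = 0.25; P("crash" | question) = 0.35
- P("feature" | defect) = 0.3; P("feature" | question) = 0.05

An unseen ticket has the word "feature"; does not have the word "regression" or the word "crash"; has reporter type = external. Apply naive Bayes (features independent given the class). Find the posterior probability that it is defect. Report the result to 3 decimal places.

0.952

defect: 0.2 × 0.95 × (1−0.1) × (1−0.25) × 0.3 = 0.038475
question: 0.8 × 0.3 × (1−0.75) × (1−0.35) × 0.05 = 0.00195
P(defect | x) = 0.038475 / 0.040425 ≈ 0.952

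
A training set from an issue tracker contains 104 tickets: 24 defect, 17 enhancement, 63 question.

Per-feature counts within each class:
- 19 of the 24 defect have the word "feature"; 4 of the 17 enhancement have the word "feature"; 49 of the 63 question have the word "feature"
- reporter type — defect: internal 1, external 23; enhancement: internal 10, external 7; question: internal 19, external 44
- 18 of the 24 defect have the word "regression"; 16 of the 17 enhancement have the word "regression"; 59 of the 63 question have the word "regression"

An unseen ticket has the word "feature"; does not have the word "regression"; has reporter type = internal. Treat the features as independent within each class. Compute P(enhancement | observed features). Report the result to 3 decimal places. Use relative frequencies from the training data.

defect: (24/104) × (19/24) × (1/24) × (6/24) ≈ 0.00190304
enhancement: (17/104) × (4/17) × (10/17) × (1/17) ≈ 0.00133085
question: (63/104) × (49/63) × (19/63) × (4/63) ≈ 0.00902184
P(enhancement | x) = 0.00133085 / 0.01225573 ≈ 0.109

0.109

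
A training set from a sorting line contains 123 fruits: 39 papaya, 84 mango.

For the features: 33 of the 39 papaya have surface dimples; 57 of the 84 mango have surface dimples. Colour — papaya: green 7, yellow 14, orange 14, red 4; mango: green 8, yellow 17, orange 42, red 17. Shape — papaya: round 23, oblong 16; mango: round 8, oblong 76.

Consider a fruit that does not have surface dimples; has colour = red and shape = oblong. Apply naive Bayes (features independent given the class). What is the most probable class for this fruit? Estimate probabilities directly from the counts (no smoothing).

mango

papaya: (39/123) × (6/39) × (4/39) × (16/39) ≈ 0.00205256
mango: (84/123) × (27/84) × (17/84) × (76/84) ≈ 0.0401941
Highest score → mango.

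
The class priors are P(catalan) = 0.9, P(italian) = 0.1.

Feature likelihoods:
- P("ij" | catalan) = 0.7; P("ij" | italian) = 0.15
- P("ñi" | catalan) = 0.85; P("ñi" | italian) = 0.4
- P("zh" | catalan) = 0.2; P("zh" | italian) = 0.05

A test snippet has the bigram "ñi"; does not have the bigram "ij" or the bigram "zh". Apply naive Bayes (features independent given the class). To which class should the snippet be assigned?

catalan: 0.9 × (1−0.7) × 0.85 × (1−0.2) = 0.1836
italian: 0.1 × (1−0.15) × 0.4 × (1−0.05) = 0.0323
Highest score → catalan.

catalan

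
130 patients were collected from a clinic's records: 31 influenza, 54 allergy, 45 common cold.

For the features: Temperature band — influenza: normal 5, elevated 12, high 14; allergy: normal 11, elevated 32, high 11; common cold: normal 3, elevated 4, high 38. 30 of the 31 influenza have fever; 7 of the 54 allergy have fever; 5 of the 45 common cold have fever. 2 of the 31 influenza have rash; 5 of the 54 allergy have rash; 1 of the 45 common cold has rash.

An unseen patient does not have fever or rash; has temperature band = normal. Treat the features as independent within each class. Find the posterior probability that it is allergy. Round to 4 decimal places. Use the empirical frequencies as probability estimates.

0.7590

influenza: (31/130) × (5/31) × (1/31) × (29/31) ≈ 0.00116065
allergy: (54/130) × (11/54) × (47/54) × (49/54) ≈ 0.0668276
common cold: (45/130) × (3/45) × (40/45) × (44/45) ≈ 0.020057
P(allergy | x) = 0.0668276 / 0.08804525 ≈ 0.7590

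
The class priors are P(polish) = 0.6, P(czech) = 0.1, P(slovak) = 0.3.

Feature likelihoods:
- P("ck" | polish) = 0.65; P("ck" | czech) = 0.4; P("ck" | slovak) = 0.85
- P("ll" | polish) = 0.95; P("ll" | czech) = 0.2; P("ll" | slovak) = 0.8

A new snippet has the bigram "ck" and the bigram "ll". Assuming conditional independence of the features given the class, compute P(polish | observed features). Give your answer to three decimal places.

0.636

polish: 0.6 × 0.65 × 0.95 = 0.3705
czech: 0.1 × 0.4 × 0.2 = 0.008
slovak: 0.3 × 0.85 × 0.8 = 0.204
P(polish | x) = 0.3705 / 0.5825 ≈ 0.636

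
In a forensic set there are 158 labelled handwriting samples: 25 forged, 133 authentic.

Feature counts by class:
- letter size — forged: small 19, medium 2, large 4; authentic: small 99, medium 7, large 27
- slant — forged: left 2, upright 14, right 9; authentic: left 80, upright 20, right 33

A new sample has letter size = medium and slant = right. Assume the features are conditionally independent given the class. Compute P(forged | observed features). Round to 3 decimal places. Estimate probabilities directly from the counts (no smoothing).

0.293

forged: (25/158) × (2/25) × (9/25) ≈ 0.00455696
authentic: (133/158) × (7/133) × (33/133) ≈ 0.0109927
P(forged | x) = 0.00455696 / 0.01554966 ≈ 0.293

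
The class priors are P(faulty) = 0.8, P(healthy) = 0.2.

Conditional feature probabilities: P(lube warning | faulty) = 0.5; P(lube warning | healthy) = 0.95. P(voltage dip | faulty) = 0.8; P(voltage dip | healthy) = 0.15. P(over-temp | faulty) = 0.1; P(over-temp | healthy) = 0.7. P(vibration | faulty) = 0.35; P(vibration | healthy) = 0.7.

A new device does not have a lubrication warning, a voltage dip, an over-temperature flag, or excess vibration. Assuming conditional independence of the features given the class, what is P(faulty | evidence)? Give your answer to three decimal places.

faulty: 0.8 × (1−0.5) × (1−0.8) × (1−0.1) × (1−0.35) = 0.0468
healthy: 0.2 × (1−0.95) × (1−0.15) × (1−0.7) × (1−0.7) = 0.000765
P(faulty | x) = 0.0468 / 0.047565 ≈ 0.984

0.984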